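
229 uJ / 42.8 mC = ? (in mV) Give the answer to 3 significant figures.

5.35 mV

(229 × 10^-6) / (42.8 × 10^-3) = 5.3505 × 10^-3 V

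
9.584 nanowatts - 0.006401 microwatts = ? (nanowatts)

In nanowatts:
  9.584 nanowatts → 9.584
  0.006401 microwatts = 0.006401e3 nanowatts = 6.401
Difference: 9.584 - 6.401 = 3.183

3.183 nanowatts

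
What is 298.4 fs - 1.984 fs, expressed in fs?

In fs:
  298.4 fs → 298.4
  1.984 fs → 1.984
Difference: 298.4 - 1.984 = 296.416

296.416 fs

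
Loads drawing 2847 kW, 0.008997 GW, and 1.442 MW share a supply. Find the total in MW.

In MW:
  2847 kW = 2847 × 10^-3 MW = 2.847
  0.008997 GW = 0.008997 × 10^3 MW = 8.997
  1.442 MW → 1.442
Sum: 2.847 + 8.997 + 1.442 = 13.286

13.286 MW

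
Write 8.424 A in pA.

8424000000000 pA

(no prefix) = 1e0, pico = 1e-12; factor is 1e12.
8.424 × 1e12 = 8424000000000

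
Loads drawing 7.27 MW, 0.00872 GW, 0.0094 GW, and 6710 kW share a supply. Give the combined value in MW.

32.1 MW

In MW:
  7.27 MW → 7.27
  0.00872 GW = 0.00872e3 MW = 8.72
  0.0094 GW = 0.0094e3 MW = 9.4
  6710 kW = 6710e-3 MW = 6.71
Sum: 7.27 + 8.72 + 9.4 + 6.71 = 32.1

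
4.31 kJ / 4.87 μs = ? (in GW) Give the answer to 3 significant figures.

(4.31e3) / (4.87e-6) = 0.88501e9 W

0.885 GW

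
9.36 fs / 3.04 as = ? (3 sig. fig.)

3080

(9.36 × 10^-15) / (3.04 × 10^-18) = 3.079 × 10^3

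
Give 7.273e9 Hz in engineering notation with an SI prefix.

7.273 GHz

= 7.273e9 Hz; 1e9 is giga.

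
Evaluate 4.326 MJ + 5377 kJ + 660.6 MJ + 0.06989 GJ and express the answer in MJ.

740.193 MJ

In MJ:
  4.326 MJ → 4.326
  5377 kJ = 5377 × 10^-3 MJ = 5.377
  660.6 MJ → 660.6
  0.06989 GJ = 0.06989 × 10^3 MJ = 69.89
Sum: 4.326 + 5.377 + 660.6 + 69.89 = 740.193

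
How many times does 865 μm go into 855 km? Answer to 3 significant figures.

(855 × 10³) / (865 × 10⁻⁶) = 0.9884 × 10⁹

988000000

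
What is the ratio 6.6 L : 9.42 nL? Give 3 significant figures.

701000000

(6.6) / (9.42 × 10^-9) = 0.7006 × 10^9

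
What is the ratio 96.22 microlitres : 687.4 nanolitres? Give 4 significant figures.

140.0

(96.22 × 10⁻⁶) / (687.4 × 10⁻⁹) = 0.13998 × 10³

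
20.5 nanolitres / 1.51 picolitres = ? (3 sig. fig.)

(20.5 × 10^-9) / (1.51 × 10^-12) = 13.58 × 10^3

13600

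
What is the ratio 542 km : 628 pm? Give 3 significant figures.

(542e3) / (628e-12) = 0.8631e15

863000000000000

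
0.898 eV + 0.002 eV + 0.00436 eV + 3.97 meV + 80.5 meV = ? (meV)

In meV:
  0.898 eV = 0.898e3 meV = 898
  0.002 eV = 0.002e3 meV = 2
  0.00436 eV = 0.00436e3 meV = 4.36
  3.97 meV → 3.97
  80.5 meV → 80.5
Sum: 898 + 2 + 4.36 + 3.97 + 80.5 = 988.83

988.83 meV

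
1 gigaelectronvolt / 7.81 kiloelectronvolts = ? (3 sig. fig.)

128000

(1 × 10⁹) / (7.81 × 10³) = 0.128 × 10⁶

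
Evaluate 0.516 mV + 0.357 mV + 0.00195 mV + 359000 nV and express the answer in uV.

1233.95 uV

In uV:
  0.516 mV = 0.516 × 10^3 uV = 516
  0.357 mV = 0.357 × 10^3 uV = 357
  0.00195 mV = 0.00195 × 10^3 uV = 1.95
  359000 nV = 359000 × 10^-3 uV = 359
Sum: 516 + 357 + 1.95 + 359 = 1233.95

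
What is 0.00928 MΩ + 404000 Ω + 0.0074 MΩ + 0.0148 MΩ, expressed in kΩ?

435.48 kΩ

In kΩ:
  0.00928 MΩ = 0.00928 × 10³ kΩ = 9.28
  404000 Ω = 404000 × 10⁻³ kΩ = 404
  0.0074 MΩ = 0.0074 × 10³ kΩ = 7.4
  0.0148 MΩ = 0.0148 × 10³ kΩ = 14.8
Sum: 9.28 + 404 + 7.4 + 14.8 = 435.48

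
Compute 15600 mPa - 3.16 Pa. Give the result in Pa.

In Pa:
  15600 mPa = 15600e-3 Pa = 15.6
  3.16 Pa → 3.16
Difference: 15.6 - 3.16 = 12.44

12.44 Pa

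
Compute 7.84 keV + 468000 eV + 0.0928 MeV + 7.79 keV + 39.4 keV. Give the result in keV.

615.83 keV

In keV:
  7.84 keV → 7.84
  468000 eV = 468000 × 10^-3 keV = 468
  0.0928 MeV = 0.0928 × 10^3 keV = 92.8
  7.79 keV → 7.79
  39.4 keV → 39.4
Sum: 7.84 + 468 + 92.8 + 7.79 + 39.4 = 615.83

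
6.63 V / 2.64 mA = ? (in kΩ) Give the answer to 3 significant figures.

2.51 kΩ

(6.63) / (2.64e-3) = 2.5114e3 Ω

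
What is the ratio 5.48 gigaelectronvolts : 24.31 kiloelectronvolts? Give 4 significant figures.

225400

(5.48 × 10⁹) / (24.31 × 10³) = 0.22542 × 10⁶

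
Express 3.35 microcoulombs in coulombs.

micro = 10^-6, (no prefix) = 10^0; factor is 10^-6.
3.35 × 10^-6 = 0.00000335

0.00000335 coulombs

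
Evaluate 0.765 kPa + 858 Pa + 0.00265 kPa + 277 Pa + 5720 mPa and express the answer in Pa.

1908.37 Pa

In Pa:
  0.765 kPa = 0.765e3 Pa = 765
  858 Pa → 858
  0.00265 kPa = 0.00265e3 Pa = 2.65
  277 Pa → 277
  5720 mPa = 5720e-3 Pa = 5.72
Sum: 765 + 858 + 2.65 + 277 + 5.72 = 1908.37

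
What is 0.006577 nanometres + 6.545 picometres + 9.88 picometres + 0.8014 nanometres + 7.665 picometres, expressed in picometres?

832.067 picometres

In picometres:
  0.006577 nanometres = 0.006577e3 picometres = 6.577
  6.545 picometres → 6.545
  9.88 picometres → 9.88
  0.8014 nanometres = 0.8014e3 picometres = 801.4
  7.665 picometres → 7.665
Sum: 6.577 + 6.545 + 9.88 + 801.4 + 7.665 = 832.067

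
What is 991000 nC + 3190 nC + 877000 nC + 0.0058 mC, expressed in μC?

In μC:
  991000 nC = 991000 × 10⁻³ μC = 991
  3190 nC = 3190 × 10⁻³ μC = 3.19
  877000 nC = 877000 × 10⁻³ μC = 877
  0.0058 mC = 0.0058 × 10³ μC = 5.8
Sum: 991 + 3.19 + 877 + 5.8 = 1876.99

1876.99 μC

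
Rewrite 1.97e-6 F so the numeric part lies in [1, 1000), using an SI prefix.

1.97 µF

= 1.97e-6 F; 1e-6 is micro.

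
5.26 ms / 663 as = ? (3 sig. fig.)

(5.26e-3) / (663e-18) = 0.007934e15

7930000000000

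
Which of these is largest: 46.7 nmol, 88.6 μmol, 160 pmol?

88.6 μmol

46.7 nmol = 0.0000000467 mol
88.6 μmol = 0.0000886 mol
160 pmol = 0.00000000016 mol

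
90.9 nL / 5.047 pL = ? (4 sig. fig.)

18010

(90.9e-9) / (5.047e-12) = 18.011e3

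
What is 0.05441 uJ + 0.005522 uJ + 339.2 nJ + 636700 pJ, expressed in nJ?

1035.832 nJ

In nJ:
  0.05441 uJ = 0.05441 × 10³ nJ = 54.41
  0.005522 uJ = 0.005522 × 10³ nJ = 5.522
  339.2 nJ → 339.2
  636700 pJ = 636700 × 10⁻³ nJ = 636.7
Sum: 54.41 + 5.522 + 339.2 + 636.7 = 1035.832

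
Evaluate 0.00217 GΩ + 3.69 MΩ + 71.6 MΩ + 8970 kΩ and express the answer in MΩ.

86.43 MΩ

In MΩ:
  0.00217 GΩ = 0.00217e3 MΩ = 2.17
  3.69 MΩ → 3.69
  71.6 MΩ → 71.6
  8970 kΩ = 8970e-3 MΩ = 8.97
Sum: 2.17 + 3.69 + 71.6 + 8.97 = 86.43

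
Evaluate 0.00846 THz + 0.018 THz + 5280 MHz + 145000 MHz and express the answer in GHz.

176.74 GHz

In GHz:
  0.00846 THz = 0.00846 × 10^3 GHz = 8.46
  0.018 THz = 0.018 × 10^3 GHz = 18
  5280 MHz = 5280 × 10^-3 GHz = 5.28
  145000 MHz = 145000 × 10^-3 GHz = 145
Sum: 8.46 + 18 + 5.28 + 145 = 176.74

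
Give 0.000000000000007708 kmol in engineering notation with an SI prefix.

7.708 pmol

= 7.708 × 10^-12 mol; 10^-12 is pico.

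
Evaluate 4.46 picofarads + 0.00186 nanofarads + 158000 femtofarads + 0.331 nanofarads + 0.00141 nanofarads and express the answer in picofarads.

In picofarads:
  4.46 picofarads → 4.46
  0.00186 nanofarads = 0.00186 × 10³ picofarads = 1.86
  158000 femtofarads = 158000 × 10⁻³ picofarads = 158
  0.331 nanofarads = 0.331 × 10³ picofarads = 331
  0.00141 nanofarads = 0.00141 × 10³ picofarads = 1.41
Sum: 4.46 + 1.86 + 158 + 331 + 1.41 = 496.73

496.73 picofarads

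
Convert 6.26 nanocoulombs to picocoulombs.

6260 picocoulombs

nano = 10⁻⁹, pico = 10⁻¹²; factor is 10³.
6.26 × 10³ = 6260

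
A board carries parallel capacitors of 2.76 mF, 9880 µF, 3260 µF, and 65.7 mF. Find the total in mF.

In mF:
  2.76 mF → 2.76
  9880 µF = 9880e-3 mF = 9.88
  3260 µF = 3260e-3 mF = 3.26
  65.7 mF → 65.7
Sum: 2.76 + 9.88 + 3.26 + 65.7 = 81.6

81.6 mF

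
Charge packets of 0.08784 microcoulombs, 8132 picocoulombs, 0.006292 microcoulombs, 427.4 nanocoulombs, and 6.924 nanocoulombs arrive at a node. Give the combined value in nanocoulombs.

In nanocoulombs:
  0.08784 microcoulombs = 0.08784 × 10³ nanocoulombs = 87.84
  8132 picocoulombs = 8132 × 10⁻³ nanocoulombs = 8.132
  0.006292 microcoulombs = 0.006292 × 10³ nanocoulombs = 6.292
  427.4 nanocoulombs → 427.4
  6.924 nanocoulombs → 6.924
Sum: 87.84 + 8.132 + 6.292 + 427.4 + 6.924 = 536.588

536.588 nanocoulombs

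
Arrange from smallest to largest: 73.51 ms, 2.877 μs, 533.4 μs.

73.51 ms = 0.07351 s
2.877 μs = 0.000002877 s
533.4 μs = 0.0005334 s

2.877 μs < 533.4 μs < 73.51 ms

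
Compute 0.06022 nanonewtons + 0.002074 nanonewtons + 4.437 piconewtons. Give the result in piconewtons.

66.731 piconewtons

In piconewtons:
  0.06022 nanonewtons = 0.06022 × 10^3 piconewtons = 60.22
  0.002074 nanonewtons = 0.002074 × 10^3 piconewtons = 2.074
  4.437 piconewtons → 4.437
Sum: 60.22 + 2.074 + 4.437 = 66.731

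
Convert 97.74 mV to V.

milli = 10⁻³, (no prefix) = 10⁰; factor is 10⁻³.
97.74 × 10⁻³ = 0.09774

0.09774 V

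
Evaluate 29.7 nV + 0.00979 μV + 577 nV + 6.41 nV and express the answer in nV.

622.9 nV

In nV:
  29.7 nV → 29.7
  0.00979 μV = 0.00979 × 10³ nV = 9.79
  577 nV → 577
  6.41 nV → 6.41
Sum: 29.7 + 9.79 + 577 + 6.41 = 622.9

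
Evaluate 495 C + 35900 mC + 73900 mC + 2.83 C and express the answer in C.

607.63 C

In C:
  495 C → 495
  35900 mC = 35900 × 10⁻³ C = 35.9
  73900 mC = 73900 × 10⁻³ C = 73.9
  2.83 C → 2.83
Sum: 495 + 35.9 + 73.9 + 2.83 = 607.63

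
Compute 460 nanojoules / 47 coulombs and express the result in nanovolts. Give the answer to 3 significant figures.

9.79 nanovolts

(460e-9) / (47) = 9.7872e-9 V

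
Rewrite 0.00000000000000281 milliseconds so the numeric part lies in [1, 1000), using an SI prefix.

= 2.81 × 10⁻¹⁸ seconds; 10⁻¹⁸ is atto.

2.81 attoseconds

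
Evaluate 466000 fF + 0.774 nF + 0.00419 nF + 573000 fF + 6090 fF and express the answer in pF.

In pF:
  466000 fF = 466000e-3 pF = 466
  0.774 nF = 0.774e3 pF = 774
  0.00419 nF = 0.00419e3 pF = 4.19
  573000 fF = 573000e-3 pF = 573
  6090 fF = 6090e-3 pF = 6.09
Sum: 466 + 774 + 4.19 + 573 + 6.09 = 1823.28

1823.28 pF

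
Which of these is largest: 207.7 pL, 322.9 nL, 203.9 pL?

207.7 pL = 0.0000000002077 L
322.9 nL = 0.0000003229 L
203.9 pL = 0.0000000002039 L

322.9 nL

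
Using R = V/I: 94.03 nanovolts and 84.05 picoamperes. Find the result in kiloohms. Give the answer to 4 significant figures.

1.119 kiloohms

(94.03 × 10⁻⁹) / (84.05 × 10⁻¹²) = 1.11874 × 10³ Ω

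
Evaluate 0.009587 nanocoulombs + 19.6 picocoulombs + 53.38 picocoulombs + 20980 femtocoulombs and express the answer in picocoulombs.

103.547 picocoulombs

In picocoulombs:
  0.009587 nanocoulombs = 0.009587 × 10³ picocoulombs = 9.587
  19.6 picocoulombs → 19.6
  53.38 picocoulombs → 53.38
  20980 femtocoulombs = 20980 × 10⁻³ picocoulombs = 20.98
Sum: 9.587 + 19.6 + 53.38 + 20.98 = 103.547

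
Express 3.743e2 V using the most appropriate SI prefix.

374.3 V

= 374.3 V; mantissa already in [1, 1000).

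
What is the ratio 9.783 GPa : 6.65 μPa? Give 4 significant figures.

(9.783 × 10⁹) / (6.65 × 10⁻⁶) = 1.4711 × 10¹⁵

1471000000000000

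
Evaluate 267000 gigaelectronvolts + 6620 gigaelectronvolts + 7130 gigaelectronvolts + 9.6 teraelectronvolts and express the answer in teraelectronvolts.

In teraelectronvolts:
  267000 gigaelectronvolts = 267000 × 10⁻³ teraelectronvolts = 267
  6620 gigaelectronvolts = 6620 × 10⁻³ teraelectronvolts = 6.62
  7130 gigaelectronvolts = 7130 × 10⁻³ teraelectronvolts = 7.13
  9.6 teraelectronvolts → 9.6
Sum: 267 + 6.62 + 7.13 + 9.6 = 290.35

290.35 teraelectronvolts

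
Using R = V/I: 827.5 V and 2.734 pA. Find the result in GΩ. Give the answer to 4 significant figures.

(827.5) / (2.734e-12) = 302.67e12 Ω

302700 GΩ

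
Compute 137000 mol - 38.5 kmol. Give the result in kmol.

In kmol:
  137000 mol = 137000e-3 kmol = 137
  38.5 kmol → 38.5
Difference: 137 - 38.5 = 98.5

98.5 kmol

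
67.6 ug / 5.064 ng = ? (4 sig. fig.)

13350

(67.6e-6) / (5.064e-9) = 13.349e3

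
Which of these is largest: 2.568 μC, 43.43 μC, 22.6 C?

2.568 μC = 0.000002568 C
43.43 μC = 0.00004343 C
22.6 C = 22.6 C

22.6 C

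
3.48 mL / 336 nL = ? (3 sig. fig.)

(3.48 × 10⁻³) / (336 × 10⁻⁹) = 0.01036 × 10⁶

10400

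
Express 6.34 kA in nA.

6340000000000 nA

kilo = 1e3, nano = 1e-9; factor is 1e12.
6.34 × 1e12 = 6340000000000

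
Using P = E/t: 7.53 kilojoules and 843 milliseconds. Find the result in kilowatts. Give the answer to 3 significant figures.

8.93 kilowatts

(7.53e3) / (843e-3) = 0.0089324e6 W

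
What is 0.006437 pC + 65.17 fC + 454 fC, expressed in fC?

525.607 fC

In fC:
  0.006437 pC = 0.006437 × 10^3 fC = 6.437
  65.17 fC → 65.17
  454 fC → 454
Sum: 6.437 + 65.17 + 454 = 525.607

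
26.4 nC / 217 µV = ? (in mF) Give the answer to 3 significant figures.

(26.4 × 10^-9) / (217 × 10^-6) = 0.12166 × 10^-3 F

0.122 mF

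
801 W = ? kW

(no prefix) = 1e0, kilo = 1e3; factor is 1e-3.
801 × 1e-3 = 0.801

0.801 kW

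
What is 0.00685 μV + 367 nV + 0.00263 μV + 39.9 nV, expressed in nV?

416.38 nV

In nV:
  0.00685 μV = 0.00685e3 nV = 6.85
  367 nV → 367
  0.00263 μV = 0.00263e3 nV = 2.63
  39.9 nV → 39.9
Sum: 6.85 + 367 + 2.63 + 39.9 = 416.38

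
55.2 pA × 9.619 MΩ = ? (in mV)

0.5309688 mV

55.2e-12 × 9.619e6 = 530.9688e-6 V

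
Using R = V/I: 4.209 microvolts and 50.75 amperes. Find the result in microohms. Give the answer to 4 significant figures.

(4.209e-6) / (50.75) = 0.082936e-6 Ω

0.08294 microohms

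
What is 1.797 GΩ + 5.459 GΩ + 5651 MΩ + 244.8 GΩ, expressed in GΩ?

In GΩ:
  1.797 GΩ → 1.797
  5.459 GΩ → 5.459
  5651 MΩ = 5651 × 10⁻³ GΩ = 5.651
  244.8 GΩ → 244.8
Sum: 1.797 + 5.459 + 5.651 + 244.8 = 257.707

257.707 GΩ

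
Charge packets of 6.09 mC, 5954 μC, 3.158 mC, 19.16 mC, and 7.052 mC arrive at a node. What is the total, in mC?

41.414 mC

In mC:
  6.09 mC → 6.09
  5954 μC = 5954 × 10⁻³ mC = 5.954
  3.158 mC → 3.158
  19.16 mC → 19.16
  7.052 mC → 7.052
Sum: 6.09 + 5.954 + 3.158 + 19.16 + 7.052 = 41.414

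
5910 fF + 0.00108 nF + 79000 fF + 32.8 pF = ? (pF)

In pF:
  5910 fF = 5910 × 10⁻³ pF = 5.91
  0.00108 nF = 0.00108 × 10³ pF = 1.08
  79000 fF = 79000 × 10⁻³ pF = 79
  32.8 pF → 32.8
Sum: 5.91 + 1.08 + 79 + 32.8 = 118.79

118.79 pF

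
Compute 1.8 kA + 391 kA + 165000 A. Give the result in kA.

In kA:
  1.8 kA → 1.8
  391 kA → 391
  165000 A = 165000e-3 kA = 165
Sum: 1.8 + 391 + 165 = 557.8

557.8 kA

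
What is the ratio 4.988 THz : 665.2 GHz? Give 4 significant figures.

7.498

(4.988e12) / (665.2e9) = 0.0074985e3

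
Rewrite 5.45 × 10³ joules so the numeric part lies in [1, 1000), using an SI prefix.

5.45 kilojoules

= 5.45 × 10³ joules; 10³ is kilo.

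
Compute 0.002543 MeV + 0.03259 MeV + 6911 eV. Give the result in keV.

In keV:
  0.002543 MeV = 0.002543e3 keV = 2.543
  0.03259 MeV = 0.03259e3 keV = 32.59
  6911 eV = 6911e-3 keV = 6.911
Sum: 2.543 + 32.59 + 6.911 = 42.044

42.044 keV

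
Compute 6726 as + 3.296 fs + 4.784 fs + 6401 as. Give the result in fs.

21.207 fs

In fs:
  6726 as = 6726 × 10⁻³ fs = 6.726
  3.296 fs → 3.296
  4.784 fs → 4.784
  6401 as = 6401 × 10⁻³ fs = 6.401
Sum: 6.726 + 3.296 + 4.784 + 6.401 = 21.207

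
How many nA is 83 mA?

83000000 nA

milli = 1e-3, nano = 1e-9; factor is 1e6.
83 × 1e6 = 83000000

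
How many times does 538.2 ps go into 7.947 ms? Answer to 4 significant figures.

14770000

(7.947e-3) / (538.2e-12) = 0.014766e9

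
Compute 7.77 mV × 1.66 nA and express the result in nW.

7.77 × 10⁻³ × 1.66 × 10⁻⁹ = 12.8982 × 10⁻¹² W

0.0128982 nW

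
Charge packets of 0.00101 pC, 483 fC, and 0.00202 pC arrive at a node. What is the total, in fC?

486.03 fC

In fC:
  0.00101 pC = 0.00101 × 10^3 fC = 1.01
  483 fC → 483
  0.00202 pC = 0.00202 × 10^3 fC = 2.02
Sum: 1.01 + 483 + 2.02 = 486.03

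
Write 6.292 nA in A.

nano = 1e-9, (no prefix) = 1e0; factor is 1e-9.
6.292 × 1e-9 = 0.000000006292

0.000000006292 A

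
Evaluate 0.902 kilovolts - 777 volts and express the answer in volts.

In volts:
  0.902 kilovolts = 0.902 × 10³ volts = 902
  777 volts → 777
Difference: 902 - 777 = 125

125 volts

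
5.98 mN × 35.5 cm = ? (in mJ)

5.98e-3 × 35.5e-2 = 212.29e-5 J

2.1229 mJ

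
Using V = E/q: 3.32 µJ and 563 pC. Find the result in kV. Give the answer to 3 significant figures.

5.90 kV

(3.32e-6) / (563e-12) = 0.005897e6 V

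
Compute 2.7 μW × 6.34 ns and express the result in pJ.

2.7 × 10⁻⁶ × 6.34 × 10⁻⁹ = 17.118 × 10⁻¹⁵ J

0.017118 pJ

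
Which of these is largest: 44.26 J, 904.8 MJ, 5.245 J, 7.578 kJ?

904.8 MJ

44.26 J = 44.26 J
904.8 MJ = 904800000 J
5.245 J = 5.245 J
7.578 kJ = 7578 J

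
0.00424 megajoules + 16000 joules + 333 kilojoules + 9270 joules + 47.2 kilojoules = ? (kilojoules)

409.71 kilojoules

In kilojoules:
  0.00424 megajoules = 0.00424 × 10^3 kilojoules = 4.24
  16000 joules = 16000 × 10^-3 kilojoules = 16
  333 kilojoules → 333
  9270 joules = 9270 × 10^-3 kilojoules = 9.27
  47.2 kilojoules → 47.2
Sum: 4.24 + 16 + 333 + 9.27 + 47.2 = 409.71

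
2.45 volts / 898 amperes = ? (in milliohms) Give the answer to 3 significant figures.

2.73 milliohms

(2.45) / (898) = 0.0027283 Ω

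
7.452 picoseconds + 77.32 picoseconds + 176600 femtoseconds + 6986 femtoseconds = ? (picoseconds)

In picoseconds:
  7.452 picoseconds → 7.452
  77.32 picoseconds → 77.32
  176600 femtoseconds = 176600 × 10^-3 picoseconds = 176.6
  6986 femtoseconds = 6986 × 10^-3 picoseconds = 6.986
Sum: 7.452 + 77.32 + 176.6 + 6.986 = 268.358

268.358 picoseconds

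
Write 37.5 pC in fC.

37500 fC

pico = 1e-12, femto = 1e-15; factor is 1e3.
37.5 × 1e3 = 37500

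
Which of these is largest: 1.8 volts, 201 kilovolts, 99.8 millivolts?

201 kilovolts

1.8 volts = 1.8 volts
201 kilovolts = 201000 volts
99.8 millivolts = 0.0998 volts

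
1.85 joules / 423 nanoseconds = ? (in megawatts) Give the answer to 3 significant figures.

4.37 megawatts

(1.85) / (423 × 10^-9) = 0.0043735 × 10^9 W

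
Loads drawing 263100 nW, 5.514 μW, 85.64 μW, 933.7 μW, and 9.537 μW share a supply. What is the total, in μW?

In μW:
  263100 nW = 263100 × 10^-3 μW = 263.1
  5.514 μW → 5.514
  85.64 μW → 85.64
  933.7 μW → 933.7
  9.537 μW → 9.537
Sum: 263.1 + 5.514 + 85.64 + 933.7 + 9.537 = 1297.491

1297.491 μW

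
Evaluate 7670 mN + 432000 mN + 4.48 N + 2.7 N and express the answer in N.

446.85 N

In N:
  7670 mN = 7670 × 10^-3 N = 7.67
  432000 mN = 432000 × 10^-3 N = 432
  4.48 N → 4.48
  2.7 N → 2.7
Sum: 7.67 + 432 + 4.48 + 2.7 = 446.85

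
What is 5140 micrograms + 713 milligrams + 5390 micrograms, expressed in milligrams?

In milligrams:
  5140 micrograms = 5140 × 10^-3 milligrams = 5.14
  713 milligrams → 713
  5390 micrograms = 5390 × 10^-3 milligrams = 5.39
Sum: 5.14 + 713 + 5.39 = 723.53

723.53 milligrams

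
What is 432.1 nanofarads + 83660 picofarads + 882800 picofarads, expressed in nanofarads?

1398.56 nanofarads

In nanofarads:
  432.1 nanofarads → 432.1
  83660 picofarads = 83660 × 10⁻³ nanofarads = 83.66
  882800 picofarads = 882800 × 10⁻³ nanofarads = 882.8
Sum: 432.1 + 83.66 + 882.8 = 1398.56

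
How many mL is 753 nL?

nano = 10⁻⁹, milli = 10⁻³; factor is 10⁻⁶.
753 × 10⁻⁶ = 0.000753

0.000753 mL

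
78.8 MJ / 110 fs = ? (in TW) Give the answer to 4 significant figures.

(78.8 × 10^6) / (110 × 10^-15) = 0.716364 × 10^21 W

716400000 TW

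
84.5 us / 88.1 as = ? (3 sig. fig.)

959000000000

(84.5 × 10^-6) / (88.1 × 10^-18) = 0.9591 × 10^12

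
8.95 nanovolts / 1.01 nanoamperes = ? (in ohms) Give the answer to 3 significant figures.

8.86 ohms

(8.95 × 10⁻⁹) / (1.01 × 10⁻⁹) = 8.8614 Ω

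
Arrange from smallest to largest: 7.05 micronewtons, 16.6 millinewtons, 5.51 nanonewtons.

5.51 nanonewtons < 7.05 micronewtons < 16.6 millinewtons

7.05 micronewtons = 0.00000705 newtons
16.6 millinewtons = 0.0166 newtons
5.51 nanonewtons = 0.00000000551 newtons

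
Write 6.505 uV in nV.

micro = 10^-6, nano = 10^-9; factor is 10^3.
6.505 × 10^3 = 6505

6505 nV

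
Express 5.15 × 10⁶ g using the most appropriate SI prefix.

= 5.15 × 10⁶ g; 10⁶ is mega.

5.15 Mg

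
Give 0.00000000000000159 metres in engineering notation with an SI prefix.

= 1.59 × 10^-15 metres; 10^-15 is femto.

1.59 femtometres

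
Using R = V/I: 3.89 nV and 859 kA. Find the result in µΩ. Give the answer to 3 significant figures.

0.00000000453 µΩ

(3.89 × 10⁻⁹) / (859 × 10³) = 0.0045285 × 10⁻¹² Ω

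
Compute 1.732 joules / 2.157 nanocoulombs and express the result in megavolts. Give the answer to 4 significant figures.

(1.732) / (2.157e-9) = 0.802967e9 V

803.0 megavolts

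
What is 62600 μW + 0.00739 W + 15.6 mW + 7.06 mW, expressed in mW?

92.65 mW

In mW:
  62600 μW = 62600 × 10⁻³ mW = 62.6
  0.00739 W = 0.00739 × 10³ mW = 7.39
  15.6 mW → 15.6
  7.06 mW → 7.06
Sum: 62.6 + 7.39 + 15.6 + 7.06 = 92.65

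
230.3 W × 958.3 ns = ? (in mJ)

0.22069649 mJ

230.3 × 958.3 × 10^-9 = 220696.49 × 10^-9 J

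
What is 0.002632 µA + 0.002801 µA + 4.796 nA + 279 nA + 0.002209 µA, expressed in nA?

In nA:
  0.002632 µA = 0.002632 × 10³ nA = 2.632
  0.002801 µA = 0.002801 × 10³ nA = 2.801
  4.796 nA → 4.796
  279 nA → 279
  0.002209 µA = 0.002209 × 10³ nA = 2.209
Sum: 2.632 + 2.801 + 4.796 + 279 + 2.209 = 291.438

291.438 nA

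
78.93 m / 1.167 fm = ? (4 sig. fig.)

(78.93) / (1.167 × 10^-15) = 67.635 × 10^15

67630000000000000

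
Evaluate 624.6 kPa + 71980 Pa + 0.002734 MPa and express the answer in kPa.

In kPa:
  624.6 kPa → 624.6
  71980 Pa = 71980 × 10⁻³ kPa = 71.98
  0.002734 MPa = 0.002734 × 10³ kPa = 2.734
Sum: 624.6 + 71.98 + 2.734 = 699.314

699.314 kPa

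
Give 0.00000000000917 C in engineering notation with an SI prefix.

= 9.17 × 10⁻¹² C; 10⁻¹² is pico.

9.17 pC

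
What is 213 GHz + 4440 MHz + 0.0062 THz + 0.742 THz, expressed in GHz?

965.64 GHz

In GHz:
  213 GHz → 213
  4440 MHz = 4440 × 10⁻³ GHz = 4.44
  0.0062 THz = 0.0062 × 10³ GHz = 6.2
  0.742 THz = 0.742 × 10³ GHz = 742
Sum: 213 + 4.44 + 6.2 + 742 = 965.64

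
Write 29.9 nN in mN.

nano = 10^-9, milli = 10^-3; factor is 10^-6.
29.9 × 10^-6 = 0.0000299

0.0000299 mN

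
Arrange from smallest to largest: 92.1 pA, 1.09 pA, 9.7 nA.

1.09 pA < 92.1 pA < 9.7 nA

92.1 pA = 0.0000000000921 A
1.09 pA = 0.00000000000109 A
9.7 nA = 0.0000000097 A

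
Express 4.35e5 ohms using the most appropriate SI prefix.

= 435e3 ohms; 1e3 is kilo.

435 kiloohms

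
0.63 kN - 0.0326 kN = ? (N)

In N:
  0.63 kN = 0.63 × 10³ N = 630
  0.0326 kN = 0.0326 × 10³ N = 32.6
Difference: 630 - 32.6 = 597.4

597.4 N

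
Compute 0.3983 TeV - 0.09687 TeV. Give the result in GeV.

301.43 GeV

In GeV:
  0.3983 TeV = 0.3983e3 GeV = 398.3
  0.09687 TeV = 0.09687e3 GeV = 96.87
Difference: 398.3 - 96.87 = 301.43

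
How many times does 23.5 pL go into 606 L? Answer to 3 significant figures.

(606) / (23.5 × 10^-12) = 25.79 × 10^12

25800000000000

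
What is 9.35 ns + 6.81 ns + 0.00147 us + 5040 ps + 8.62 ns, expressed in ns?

In ns:
  9.35 ns → 9.35
  6.81 ns → 6.81
  0.00147 us = 0.00147e3 ns = 1.47
  5040 ps = 5040e-3 ns = 5.04
  8.62 ns → 8.62
Sum: 9.35 + 6.81 + 1.47 + 5.04 + 8.62 = 31.29

31.29 ns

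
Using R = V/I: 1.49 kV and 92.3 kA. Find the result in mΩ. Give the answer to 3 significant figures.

16.1 mΩ

(1.49 × 10^3) / (92.3 × 10^3) = 0.016143 Ω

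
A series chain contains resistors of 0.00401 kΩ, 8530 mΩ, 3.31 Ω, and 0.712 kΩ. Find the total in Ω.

In Ω:
  0.00401 kΩ = 0.00401 × 10^3 Ω = 4.01
  8530 mΩ = 8530 × 10^-3 Ω = 8.53
  3.31 Ω → 3.31
  0.712 kΩ = 0.712 × 10^3 Ω = 712
Sum: 4.01 + 8.53 + 3.31 + 712 = 727.85

727.85 Ω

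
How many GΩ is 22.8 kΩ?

kilo = 10^3, giga = 10^9; factor is 10^-6.
22.8 × 10^-6 = 0.0000228

0.0000228 GΩ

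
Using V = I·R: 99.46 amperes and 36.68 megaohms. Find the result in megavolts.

3648.1928 megavolts

99.46 × 36.68e6 = 3648.1928e6 V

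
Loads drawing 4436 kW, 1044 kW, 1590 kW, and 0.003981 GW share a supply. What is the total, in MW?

11.051 MW

In MW:
  4436 kW = 4436e-3 MW = 4.436
  1044 kW = 1044e-3 MW = 1.044
  1590 kW = 1590e-3 MW = 1.59
  0.003981 GW = 0.003981e3 MW = 3.981
Sum: 4.436 + 1.044 + 1.59 + 3.981 = 11.051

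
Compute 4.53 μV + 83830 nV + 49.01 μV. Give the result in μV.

137.37 μV

In μV:
  4.53 μV → 4.53
  83830 nV = 83830 × 10⁻³ μV = 83.83
  49.01 μV → 49.01
Sum: 4.53 + 83.83 + 49.01 = 137.37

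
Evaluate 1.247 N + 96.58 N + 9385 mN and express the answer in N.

In N:
  1.247 N → 1.247
  96.58 N → 96.58
  9385 mN = 9385 × 10^-3 N = 9.385
Sum: 1.247 + 96.58 + 9.385 = 107.212

107.212 N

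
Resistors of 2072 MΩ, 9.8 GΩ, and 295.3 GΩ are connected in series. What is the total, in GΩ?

307.172 GΩ

In GΩ:
  2072 MΩ = 2072 × 10^-3 GΩ = 2.072
  9.8 GΩ → 9.8
  295.3 GΩ → 295.3
Sum: 2.072 + 9.8 + 295.3 = 307.172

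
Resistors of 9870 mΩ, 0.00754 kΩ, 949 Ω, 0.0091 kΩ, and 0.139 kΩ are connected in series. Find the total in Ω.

1114.51 Ω

In Ω:
  9870 mΩ = 9870e-3 Ω = 9.87
  0.00754 kΩ = 0.00754e3 Ω = 7.54
  949 Ω → 949
  0.0091 kΩ = 0.0091e3 Ω = 9.1
  0.139 kΩ = 0.139e3 Ω = 139
Sum: 9.87 + 7.54 + 949 + 9.1 + 139 = 1114.51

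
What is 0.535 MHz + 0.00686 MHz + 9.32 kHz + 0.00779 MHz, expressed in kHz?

In kHz:
  0.535 MHz = 0.535 × 10³ kHz = 535
  0.00686 MHz = 0.00686 × 10³ kHz = 6.86
  9.32 kHz → 9.32
  0.00779 MHz = 0.00779 × 10³ kHz = 7.79
Sum: 535 + 6.86 + 9.32 + 7.79 = 558.97

558.97 kHz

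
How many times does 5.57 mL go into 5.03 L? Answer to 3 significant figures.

903

(5.03) / (5.57e-3) = 0.9031e3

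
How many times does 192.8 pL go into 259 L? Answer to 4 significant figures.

(259) / (192.8e-12) = 1.3434e12

1343000000000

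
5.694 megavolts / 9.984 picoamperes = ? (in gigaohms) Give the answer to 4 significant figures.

(5.694 × 10^6) / (9.984 × 10^-12) = 0.570312 × 10^18 Ω

570300000 gigaohms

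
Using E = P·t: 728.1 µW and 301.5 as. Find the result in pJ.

0.00000021952215 pJ

728.1 × 10⁻⁶ × 301.5 × 10⁻¹⁸ = 219522.15 × 10⁻²⁴ J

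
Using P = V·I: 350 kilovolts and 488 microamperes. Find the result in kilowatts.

350 × 10³ × 488 × 10⁻⁶ = 170800 × 10⁻³ W

0.1708 kilowatts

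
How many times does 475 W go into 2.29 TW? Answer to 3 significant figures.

(2.29 × 10^12) / (475) = 0.004821 × 10^12

4820000000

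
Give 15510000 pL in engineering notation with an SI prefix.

= 15.51e-6 L; 1e-6 is micro.

15.51 uL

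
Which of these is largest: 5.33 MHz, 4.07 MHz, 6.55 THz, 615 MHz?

6.55 THz

5.33 MHz = 5330000 Hz
4.07 MHz = 4070000 Hz
6.55 THz = 6550000000000 Hz
615 MHz = 615000000 Hz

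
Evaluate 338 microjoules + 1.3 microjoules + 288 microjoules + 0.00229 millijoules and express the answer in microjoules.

629.59 microjoules

In microjoules:
  338 microjoules → 338
  1.3 microjoules → 1.3
  288 microjoules → 288
  0.00229 millijoules = 0.00229 × 10^3 microjoules = 2.29
Sum: 338 + 1.3 + 288 + 2.29 = 629.59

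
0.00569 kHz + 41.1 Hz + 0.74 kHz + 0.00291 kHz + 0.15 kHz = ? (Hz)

939.7 Hz

In Hz:
  0.00569 kHz = 0.00569 × 10^3 Hz = 5.69
  41.1 Hz → 41.1
  0.74 kHz = 0.74 × 10^3 Hz = 740
  0.00291 kHz = 0.00291 × 10^3 Hz = 2.91
  0.15 kHz = 0.15 × 10^3 Hz = 150
Sum: 5.69 + 41.1 + 740 + 2.91 + 150 = 939.7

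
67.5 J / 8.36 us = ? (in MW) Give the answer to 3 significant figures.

8.07 MW

(67.5) / (8.36e-6) = 8.0742e6 W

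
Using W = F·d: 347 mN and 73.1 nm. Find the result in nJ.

347e-3 × 73.1e-9 = 25365.7e-12 J

25.3657 nJ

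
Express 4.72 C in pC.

(no prefix) = 10^0, pico = 10^-12; factor is 10^12.
4.72 × 10^12 = 4720000000000

4720000000000 pC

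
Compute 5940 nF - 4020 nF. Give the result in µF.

1.92 µF

In µF:
  5940 nF = 5940 × 10⁻³ µF = 5.94
  4020 nF = 4020 × 10⁻³ µF = 4.02
Difference: 5.94 - 4.02 = 1.92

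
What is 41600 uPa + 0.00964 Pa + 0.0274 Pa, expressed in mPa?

78.64 mPa

In mPa:
  41600 uPa = 41600 × 10⁻³ mPa = 41.6
  0.00964 Pa = 0.00964 × 10³ mPa = 9.64
  0.0274 Pa = 0.0274 × 10³ mPa = 27.4
Sum: 41.6 + 9.64 + 27.4 = 78.64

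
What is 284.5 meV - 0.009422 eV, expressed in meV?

In meV:
  284.5 meV → 284.5
  0.009422 eV = 0.009422 × 10³ meV = 9.422
Difference: 284.5 - 9.422 = 275.078

275.078 meV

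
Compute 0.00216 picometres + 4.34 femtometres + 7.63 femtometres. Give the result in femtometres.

14.13 femtometres

In femtometres:
  0.00216 picometres = 0.00216 × 10^3 femtometres = 2.16
  4.34 femtometres → 4.34
  7.63 femtometres → 7.63
Sum: 2.16 + 4.34 + 7.63 = 14.13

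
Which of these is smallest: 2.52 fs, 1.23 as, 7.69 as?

2.52 fs = 0.00000000000000252 s
1.23 as = 0.00000000000000000123 s
7.69 as = 0.00000000000000000769 s

1.23 as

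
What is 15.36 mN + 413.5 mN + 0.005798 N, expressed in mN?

In mN:
  15.36 mN → 15.36
  413.5 mN → 413.5
  0.005798 N = 0.005798 × 10³ mN = 5.798
Sum: 15.36 + 413.5 + 5.798 = 434.658

434.658 mN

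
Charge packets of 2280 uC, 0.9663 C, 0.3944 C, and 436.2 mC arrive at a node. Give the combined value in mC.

In mC:
  2280 uC = 2280 × 10⁻³ mC = 2.28
  0.9663 C = 0.9663 × 10³ mC = 966.3
  0.3944 C = 0.3944 × 10³ mC = 394.4
  436.2 mC → 436.2
Sum: 2.28 + 966.3 + 394.4 + 436.2 = 1799.18

1799.18 mC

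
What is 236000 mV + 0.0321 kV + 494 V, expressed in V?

762.1 V

In V:
  236000 mV = 236000 × 10^-3 V = 236
  0.0321 kV = 0.0321 × 10^3 V = 32.1
  494 V → 494
Sum: 236 + 32.1 + 494 = 762.1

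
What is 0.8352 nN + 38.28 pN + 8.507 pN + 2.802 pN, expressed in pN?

In pN:
  0.8352 nN = 0.8352e3 pN = 835.2
  38.28 pN → 38.28
  8.507 pN → 8.507
  2.802 pN → 2.802
Sum: 835.2 + 38.28 + 8.507 + 2.802 = 884.789

884.789 pN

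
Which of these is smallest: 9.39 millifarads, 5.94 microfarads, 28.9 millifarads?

5.94 microfarads

9.39 millifarads = 0.00939 farads
5.94 microfarads = 0.00000594 farads
28.9 millifarads = 0.0289 farads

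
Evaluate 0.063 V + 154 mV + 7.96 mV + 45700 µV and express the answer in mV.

In mV:
  0.063 V = 0.063 × 10³ mV = 63
  154 mV → 154
  7.96 mV → 7.96
  45700 µV = 45700 × 10⁻³ mV = 45.7
Sum: 63 + 154 + 7.96 + 45.7 = 270.66

270.66 mV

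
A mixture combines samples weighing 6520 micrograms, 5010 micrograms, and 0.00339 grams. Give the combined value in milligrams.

In milligrams:
  6520 micrograms = 6520 × 10⁻³ milligrams = 6.52
  5010 micrograms = 5010 × 10⁻³ milligrams = 5.01
  0.00339 grams = 0.00339 × 10³ milligrams = 3.39
Sum: 6.52 + 5.01 + 3.39 = 14.92

14.92 milligrams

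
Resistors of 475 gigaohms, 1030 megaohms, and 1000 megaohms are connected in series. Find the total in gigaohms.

477.03 gigaohms

In gigaohms:
  475 gigaohms → 475
  1030 megaohms = 1030e-3 gigaohms = 1.03
  1000 megaohms = 1000e-3 gigaohms = 1
Sum: 475 + 1.03 + 1 = 477.03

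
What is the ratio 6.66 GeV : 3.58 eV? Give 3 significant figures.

(6.66e9) / (3.58) = 1.86e9

1860000000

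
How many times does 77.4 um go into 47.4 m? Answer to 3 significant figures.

(47.4) / (77.4e-6) = 0.6124e6

612000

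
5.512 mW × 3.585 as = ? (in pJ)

5.512 × 10⁻³ × 3.585 × 10⁻¹⁸ = 19.76052 × 10⁻²¹ J

0.00000001976052 pJ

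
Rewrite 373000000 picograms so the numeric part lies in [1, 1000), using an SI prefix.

= 373 × 10^-6 grams; 10^-6 is micro.

373 micrograms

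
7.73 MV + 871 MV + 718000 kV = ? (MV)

In MV:
  7.73 MV → 7.73
  871 MV → 871
  718000 kV = 718000 × 10⁻³ MV = 718
Sum: 7.73 + 871 + 718 = 1596.73

1596.73 MV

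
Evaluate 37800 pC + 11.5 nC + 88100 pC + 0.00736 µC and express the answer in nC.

In nC:
  37800 pC = 37800e-3 nC = 37.8
  11.5 nC → 11.5
  88100 pC = 88100e-3 nC = 88.1
  0.00736 µC = 0.00736e3 nC = 7.36
Sum: 37.8 + 11.5 + 88.1 + 7.36 = 144.76

144.76 nC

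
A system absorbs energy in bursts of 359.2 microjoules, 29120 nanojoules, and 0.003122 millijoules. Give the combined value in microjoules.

391.442 microjoules

In microjoules:
  359.2 microjoules → 359.2
  29120 nanojoules = 29120e-3 microjoules = 29.12
  0.003122 millijoules = 0.003122e3 microjoules = 3.122
Sum: 359.2 + 29.12 + 3.122 = 391.442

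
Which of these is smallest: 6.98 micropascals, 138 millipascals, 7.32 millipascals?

6.98 micropascals

6.98 micropascals = 0.00000698 pascals
138 millipascals = 0.138 pascals
7.32 millipascals = 0.00732 pascals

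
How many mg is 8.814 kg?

8814000 mg

kilo = 10³, milli = 10⁻³; factor is 10⁶.
8.814 × 10⁶ = 8814000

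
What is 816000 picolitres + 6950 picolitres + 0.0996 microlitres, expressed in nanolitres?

In nanolitres:
  816000 picolitres = 816000e-3 nanolitres = 816
  6950 picolitres = 6950e-3 nanolitres = 6.95
  0.0996 microlitres = 0.0996e3 nanolitres = 99.6
Sum: 816 + 6.95 + 99.6 = 922.55

922.55 nanolitres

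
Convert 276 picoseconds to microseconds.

pico = 10⁻¹², micro = 10⁻⁶; factor is 10⁻⁶.
276 × 10⁻⁶ = 0.000276

0.000276 microseconds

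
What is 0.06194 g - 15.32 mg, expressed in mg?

In mg:
  0.06194 g = 0.06194e3 mg = 61.94
  15.32 mg → 15.32
Difference: 61.94 - 15.32 = 46.62

46.62 mg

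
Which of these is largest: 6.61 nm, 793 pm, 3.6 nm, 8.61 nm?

6.61 nm = 0.00000000661 m
793 pm = 0.000000000793 m
3.6 nm = 0.0000000036 m
8.61 nm = 0.00000000861 m

8.61 nm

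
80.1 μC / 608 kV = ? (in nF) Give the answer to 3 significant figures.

(80.1 × 10⁻⁶) / (608 × 10³) = 0.13174 × 10⁻⁹ F

0.132 nF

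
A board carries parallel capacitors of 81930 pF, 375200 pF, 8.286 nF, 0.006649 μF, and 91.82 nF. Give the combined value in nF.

563.885 nF

In nF:
  81930 pF = 81930e-3 nF = 81.93
  375200 pF = 375200e-3 nF = 375.2
  8.286 nF → 8.286
  0.006649 μF = 0.006649e3 nF = 6.649
  91.82 nF → 91.82
Sum: 81.93 + 375.2 + 8.286 + 6.649 + 91.82 = 563.885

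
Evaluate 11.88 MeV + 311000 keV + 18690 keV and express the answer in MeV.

341.57 MeV

In MeV:
  11.88 MeV → 11.88
  311000 keV = 311000e-3 MeV = 311
  18690 keV = 18690e-3 MeV = 18.69
Sum: 11.88 + 311 + 18.69 = 341.57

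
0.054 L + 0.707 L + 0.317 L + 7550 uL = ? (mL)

In mL:
  0.054 L = 0.054e3 mL = 54
  0.707 L = 0.707e3 mL = 707
  0.317 L = 0.317e3 mL = 317
  7550 uL = 7550e-3 mL = 7.55
Sum: 54 + 707 + 317 + 7.55 = 1085.55

1085.55 mL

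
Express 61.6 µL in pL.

61600000 pL

micro = 10⁻⁶, pico = 10⁻¹²; factor is 10⁶.
61.6 × 10⁶ = 61600000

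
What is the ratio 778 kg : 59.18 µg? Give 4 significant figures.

(778 × 10^3) / (59.18 × 10^-6) = 13.146 × 10^9

13150000000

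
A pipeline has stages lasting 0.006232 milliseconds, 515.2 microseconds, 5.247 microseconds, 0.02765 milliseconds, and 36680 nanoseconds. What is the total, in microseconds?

591.009 microseconds

In microseconds:
  0.006232 milliseconds = 0.006232e3 microseconds = 6.232
  515.2 microseconds → 515.2
  5.247 microseconds → 5.247
  0.02765 milliseconds = 0.02765e3 microseconds = 27.65
  36680 nanoseconds = 36680e-3 microseconds = 36.68
Sum: 6.232 + 515.2 + 5.247 + 27.65 + 36.68 = 591.009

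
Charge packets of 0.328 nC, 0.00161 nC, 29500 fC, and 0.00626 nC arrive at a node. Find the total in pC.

In pC:
  0.328 nC = 0.328e3 pC = 328
  0.00161 nC = 0.00161e3 pC = 1.61
  29500 fC = 29500e-3 pC = 29.5
  0.00626 nC = 0.00626e3 pC = 6.26
Sum: 328 + 1.61 + 29.5 + 6.26 = 365.37

365.37 pC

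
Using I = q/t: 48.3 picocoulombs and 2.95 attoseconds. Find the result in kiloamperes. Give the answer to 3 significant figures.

16400 kiloamperes

(48.3 × 10⁻¹²) / (2.95 × 10⁻¹⁸) = 16.373 × 10⁶ A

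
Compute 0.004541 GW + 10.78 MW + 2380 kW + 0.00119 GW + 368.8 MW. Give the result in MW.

In MW:
  0.004541 GW = 0.004541e3 MW = 4.541
  10.78 MW → 10.78
  2380 kW = 2380e-3 MW = 2.38
  0.00119 GW = 0.00119e3 MW = 1.19
  368.8 MW → 368.8
Sum: 4.541 + 10.78 + 2.38 + 1.19 + 368.8 = 387.691

387.691 MW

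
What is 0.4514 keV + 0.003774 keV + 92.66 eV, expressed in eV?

547.834 eV

In eV:
  0.4514 keV = 0.4514 × 10³ eV = 451.4
  0.003774 keV = 0.003774 × 10³ eV = 3.774
  92.66 eV → 92.66
Sum: 451.4 + 3.774 + 92.66 = 547.834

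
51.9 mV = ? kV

milli = 10^-3, kilo = 10^3; factor is 10^-6.
51.9 × 10^-6 = 0.0000519

0.0000519 kV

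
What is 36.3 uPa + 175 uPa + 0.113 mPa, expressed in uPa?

In uPa:
  36.3 uPa → 36.3
  175 uPa → 175
  0.113 mPa = 0.113e3 uPa = 113
Sum: 36.3 + 175 + 113 = 324.3

324.3 uPa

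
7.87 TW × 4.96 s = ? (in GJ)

7.87e12 × 4.96 = 39.0352e12 J

39035.2 GJ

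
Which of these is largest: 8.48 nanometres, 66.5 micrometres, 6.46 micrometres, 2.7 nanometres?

8.48 nanometres = 0.00000000848 metres
66.5 micrometres = 0.0000665 metres
6.46 micrometres = 0.00000646 metres
2.7 nanometres = 0.0000000027 metres

66.5 micrometres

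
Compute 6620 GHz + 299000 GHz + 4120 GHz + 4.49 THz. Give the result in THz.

314.23 THz

In THz:
  6620 GHz = 6620 × 10^-3 THz = 6.62
  299000 GHz = 299000 × 10^-3 THz = 299
  4120 GHz = 4120 × 10^-3 THz = 4.12
  4.49 THz → 4.49
Sum: 6.62 + 299 + 4.12 + 4.49 = 314.23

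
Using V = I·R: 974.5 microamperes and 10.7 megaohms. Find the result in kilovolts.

10.42715 kilovolts

974.5 × 10⁻⁶ × 10.7 × 10⁶ = 10427.15 V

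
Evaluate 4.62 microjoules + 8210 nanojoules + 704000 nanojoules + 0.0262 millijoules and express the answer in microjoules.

In microjoules:
  4.62 microjoules → 4.62
  8210 nanojoules = 8210 × 10^-3 microjoules = 8.21
  704000 nanojoules = 704000 × 10^-3 microjoules = 704
  0.0262 millijoules = 0.0262 × 10^3 microjoules = 26.2
Sum: 4.62 + 8.21 + 704 + 26.2 = 743.03

743.03 microjoules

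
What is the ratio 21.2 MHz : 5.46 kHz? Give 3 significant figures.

(21.2e6) / (5.46e3) = 3.883e3

3880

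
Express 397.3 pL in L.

0.0000000003973 L

pico = 10^-12, (no prefix) = 10^0; factor is 10^-12.
397.3 × 10^-12 = 0.0000000003973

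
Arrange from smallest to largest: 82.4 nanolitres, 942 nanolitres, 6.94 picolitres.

82.4 nanolitres = 0.0000000824 litres
942 nanolitres = 0.000000942 litres
6.94 picolitres = 0.00000000000694 litres

6.94 picolitres < 82.4 nanolitres < 942 nanolitres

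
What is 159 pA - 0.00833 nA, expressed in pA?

In pA:
  159 pA → 159
  0.00833 nA = 0.00833 × 10^3 pA = 8.33
Difference: 159 - 8.33 = 150.67

150.67 pA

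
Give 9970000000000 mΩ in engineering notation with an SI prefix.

9.97 GΩ

= 9.97e9 Ω; 1e9 is giga.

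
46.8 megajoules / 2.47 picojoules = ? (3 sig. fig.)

18900000000000000000

(46.8 × 10^6) / (2.47 × 10^-12) = 18.95 × 10^18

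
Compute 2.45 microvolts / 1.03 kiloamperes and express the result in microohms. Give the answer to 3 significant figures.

0.00238 microohms

(2.45 × 10⁻⁶) / (1.03 × 10³) = 2.3786 × 10⁻⁹ Ω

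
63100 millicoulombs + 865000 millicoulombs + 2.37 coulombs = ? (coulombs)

In coulombs:
  63100 millicoulombs = 63100 × 10^-3 coulombs = 63.1
  865000 millicoulombs = 865000 × 10^-3 coulombs = 865
  2.37 coulombs → 2.37
Sum: 63.1 + 865 + 2.37 = 930.47

930.47 coulombs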